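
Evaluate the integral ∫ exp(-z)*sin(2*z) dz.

Let I denote the integral. Integrate by parts with u = sin(2*z), dv = exp(-z) dz, so v = -exp(-z): I = -exp(-z)*sin(2*z) + 2·∫ exp(-z)*cos(2*z) dz.
Apply parts again with u = cos(2*z), dv = exp(-z) dz: ∫ exp(-z)*cos(2*z) dz = -exp(-z)*cos(2*z) − 2·I. Substituting back brings back I: I = -exp(-z)*sin(2*z) - 2*exp(-z)*cos(2*z) − 4·I.
Solving for I: (1 + 4)·I equals the remaining terms, so I = (1/5)·(-exp(-z)*sin(2*z) - 2*exp(-z)*cos(2*z)).

-exp(-z)*sin(2*z)/5 - 2*exp(-z)*cos(2*z)/5 + C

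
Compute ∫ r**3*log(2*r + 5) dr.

r**4*log(2*r + 5)/4 - r**4/16 + 5*r**3/24 - 25*r**2/32 + 125*r/32 - 625*log(2*r + 5)/64 + C

Use integration by parts with u = log(2*r + 5), dv = r**3 dr.
Then du = 2/(2*r + 5) dr and v = r**4/4.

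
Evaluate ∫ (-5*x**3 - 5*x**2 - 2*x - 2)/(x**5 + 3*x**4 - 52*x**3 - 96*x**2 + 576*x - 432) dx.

Factor the denominator: (x - 6)*(x - 2)*(x - 1)*(x + 6)**2.
Partial-fraction decomposition: 1949/(8064*(x + 6)) - 65/(48*(x + 6)**2) - 2/(35*(x - 1)) + 33/(128*(x - 2)) - 637/(1440*(x - 6)).
Integrate each term; A/(x−a) gives A·log|x−a|; A/(x−a)² gives −A/(x−a).

-637*log(x - 6)/1440 + 33*log(x - 2)/128 - 2*log(x - 1)/35 + 1949*log(x + 6)/8064 + 65/(48*x + 288) + C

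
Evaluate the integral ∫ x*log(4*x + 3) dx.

x**2*log(4*x + 3)/2 - x**2/4 + 3*x/8 - 9*log(4*x + 3)/32 + C

Use integration by parts with u = log(4*x + 3), dv = x dx.
Then du = 4/(4*x + 3) dx and v = x**2/2.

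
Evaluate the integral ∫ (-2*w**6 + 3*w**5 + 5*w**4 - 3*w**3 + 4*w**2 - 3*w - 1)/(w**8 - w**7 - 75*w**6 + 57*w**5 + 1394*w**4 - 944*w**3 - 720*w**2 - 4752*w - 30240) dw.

-19303*log(w - 7)/71656 + 1731*log(w - 5)/8932 - 379*log(w - 3)/42120 + 11*log(w + 2)/4480 + 40742263*log(w + 6)/481852800 - 77491*log(w**2 + 4)/63939200 - 208387*atan(w/2)/31969600 + 9941/(18720*w + 112320) + C

Factor the denominator: (w - 7)*(w - 5)*(w - 3)*(w + 2)*(w + 6)**2*(w**2 + 4).
Partial-fraction decomposition: -(77491*w + 416774)/(31969600*(w**2 + 4)) + 40742263/(481852800*(w + 6)) - 9941/(18720*(w + 6)**2) + 11/(4480*(w + 2)) - 379/(42120*(w - 3)) + 1731/(8932*(w - 5)) - 19303/(71656*(w - 7)).
Integrate each term; A/(w−a) gives A·log|w−a|; the (Bw+D)/(w²+p²) term gives a log and an atan.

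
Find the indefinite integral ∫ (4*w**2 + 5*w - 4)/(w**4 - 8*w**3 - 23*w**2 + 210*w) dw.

Factor the denominator: w*(w - 7)*(w - 6)*(w + 5).
Partial-fraction decomposition: -71/(660*(w + 5)) - 85/(33*(w - 6)) + 227/(84*(w - 7)) - 2/(105*w).
Integrate each term: A/(w−a) contributes A·log|w−a|.

-2*log(w)/105 + 227*log(w - 7)/84 - 85*log(w - 6)/33 - 71*log(w + 5)/660 + C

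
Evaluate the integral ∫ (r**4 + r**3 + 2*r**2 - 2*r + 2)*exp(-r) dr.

Use integration by parts with u = r**4 + r**3 + 2*r**2 - 2*r + 2, dv = exp(-r) dr, so v = -exp(-r).
Apply parts 4 times (tabular method): alternate signs, differentiate u down to 0, integrate dv up.

(-r**4 - 5*r**3 - 17*r**2 - 32*r - 34)*exp(-r) + C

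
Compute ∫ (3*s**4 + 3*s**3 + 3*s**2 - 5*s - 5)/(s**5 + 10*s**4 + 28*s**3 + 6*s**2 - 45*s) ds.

log(s)/9 - log(s - 1)/96 - 2993*log(s + 3)/288 + 319*log(s + 5)/24 - 199/(24*s + 72) + C

Factor the denominator: s*(s - 1)*(s + 3)**2*(s + 5).
Partial-fraction decomposition: 319/(24*(s + 5)) - 2993/(288*(s + 3)) + 199/(24*(s + 3)**2) - 1/(96*(s - 1)) + 1/(9*s).
Integrate each term; A/(s−a) gives A·log|s−a|; A/(s−a)² gives −A/(s−a).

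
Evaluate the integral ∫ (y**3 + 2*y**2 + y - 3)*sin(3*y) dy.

-y**3*cos(3*y)/3 + y**2*sin(3*y)/3 - 2*y**2*cos(3*y)/3 + 4*y*sin(3*y)/9 - y*cos(3*y)/9 + sin(3*y)/27 + 31*cos(3*y)/27 + C

Use integration by parts with u = y**3 + 2*y**2 + y - 3, dv = sin(3*y) dy, so v = -cos(3*y)/3.
Apply parts 3 times (tabular method): alternate signs, differentiate u down to 0, integrate dv up.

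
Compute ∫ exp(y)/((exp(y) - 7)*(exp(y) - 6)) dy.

Let u = e^y, du = e^y dy.
The integral becomes ∫ du/((u-6)(u-7)); decompose into partial fractions.

log(exp(y) - 7) - log(exp(y) - 6) + C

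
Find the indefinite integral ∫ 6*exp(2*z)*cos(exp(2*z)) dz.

3*sin(exp(2*z)) + C

Let u = exp(2*z), so du = (2*exp(2*z)) dz.
Rewriting, the integral becomes 3·∫ cos(u) du = 3·sin(u).
Substituting back, u = exp(2*z).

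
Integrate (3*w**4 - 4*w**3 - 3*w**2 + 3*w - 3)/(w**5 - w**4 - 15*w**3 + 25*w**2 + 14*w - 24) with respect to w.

57*log(w - 3)/28 - 7*log(w - 2)/18 - log(w - 1)/5 + log(w + 1)/36 + 961*log(w + 4)/630 + C

Factor the denominator: (w - 3)*(w - 2)*(w - 1)*(w + 1)*(w + 4).
Partial-fraction decomposition: 961/(630*(w + 4)) + 1/(36*(w + 1)) - 1/(5*(w - 1)) - 7/(18*(w - 2)) + 57/(28*(w - 3)).
Integrate each term: A/(w−a) contributes A·log|w−a|.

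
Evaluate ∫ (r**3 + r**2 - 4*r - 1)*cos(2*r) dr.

Use integration by parts with u = r**3 + r**2 - 4*r - 1, dv = cos(2*r) dr, so v = sin(2*r)/2.
Apply parts 3 times (tabular method): alternate signs, differentiate u down to 0, integrate dv up.

r**3*sin(2*r)/2 + r**2*sin(2*r)/2 + 3*r**2*cos(2*r)/4 - 11*r*sin(2*r)/4 + r*cos(2*r)/2 - 3*sin(2*r)/4 - 11*cos(2*r)/8 + C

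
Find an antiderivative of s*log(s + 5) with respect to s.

Use integration by parts with u = log(s + 5), dv = s ds.
Then du = 1/(s + 5) ds and v = s**2/2.

s**2*log(s + 5)/2 - s**2/4 + 5*s/2 - 25*log(s + 5)/2 + C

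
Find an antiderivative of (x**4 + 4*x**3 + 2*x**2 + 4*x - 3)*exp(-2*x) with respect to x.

Use integration by parts with u = x**4 + 4*x**3 + 2*x**2 + 4*x - 3, dv = exp(-2*x) dx, so v = -exp(-2*x)/2.
Apply parts 4 times (tabular method): alternate signs, differentiate u down to 0, integrate dv up.

(-2*x**4 - 12*x**3 - 22*x**2 - 30*x - 9)*exp(-2*x)/4 + C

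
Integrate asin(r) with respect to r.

r*asin(r) + sqrt(-r**2 + 1) + C

Use integration by parts with u = arcsin(r), dv = dr.
Then du = 1/sqrt(-r**2 + 1) dr.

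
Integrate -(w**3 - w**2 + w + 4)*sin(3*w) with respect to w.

w**3*cos(3*w)/3 - w**2*sin(3*w)/3 - w**2*cos(3*w)/3 + 2*w*sin(3*w)/9 + w*cos(3*w)/9 - sin(3*w)/27 + 38*cos(3*w)/27 + C

Use integration by parts with u = w**3 - w**2 + w + 4, dv = -sin(3*w) dw, so v = cos(3*w)/3.
Apply parts 3 times (tabular method): alternate signs, differentiate u down to 0, integrate dv up.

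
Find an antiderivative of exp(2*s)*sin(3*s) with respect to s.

2*exp(2*s)*sin(3*s)/13 - 3*exp(2*s)*cos(3*s)/13 + C

Let I denote the integral. Integrate by parts with u = sin(3*s), dv = exp(2*s) ds, so v = exp(2*s)/2: I = exp(2*s)*sin(3*s)/2 − (3/2)·∫ exp(2*s)*cos(3*s) ds.
Apply parts again with u = cos(3*s), dv = exp(2*s) ds: ∫ exp(2*s)*cos(3*s) ds = exp(2*s)*cos(3*s)/2 + (3/2)·I. Substituting back brings back I: I = exp(2*s)*sin(3*s)/2 - 3*exp(2*s)*cos(3*s)/4 − (9/4)·I.
Solving for I: (1 + 9/4)·I equals the remaining terms, so I = (4/13)·(exp(2*s)*sin(3*s)/2 - 3*exp(2*s)*cos(3*s)/4).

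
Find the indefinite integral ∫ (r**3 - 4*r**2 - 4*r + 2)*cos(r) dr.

Use integration by parts with u = r**3 - 4*r**2 - 4*r + 2, dv = cos(r) dr, so v = sin(r).
Apply parts 3 times (tabular method): alternate signs, differentiate u down to 0, integrate dv up.

r**3*sin(r) - 4*r**2*sin(r) + 3*r**2*cos(r) - 10*r*sin(r) - 8*r*cos(r) + 10*sin(r) - 10*cos(r) + C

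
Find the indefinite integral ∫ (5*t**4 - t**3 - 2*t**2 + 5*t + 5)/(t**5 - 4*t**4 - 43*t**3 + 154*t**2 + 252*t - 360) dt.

Factor the denominator: (t - 6)*(t - 5)*(t - 1)*(t + 2)*(t + 6).
Partial-fraction decomposition: 6599/(3696*(t + 6)) - 25/(224*(t + 2)) + 1/(35*(t - 1)) - 745/(77*(t - 5)) + 6227/(480*(t - 6)).
Integrate each term: A/(t−a) contributes A·log|t−a|.

6227*log(t - 6)/480 - 745*log(t - 5)/77 + log(t - 1)/35 - 25*log(t + 2)/224 + 6599*log(t + 6)/3696 + C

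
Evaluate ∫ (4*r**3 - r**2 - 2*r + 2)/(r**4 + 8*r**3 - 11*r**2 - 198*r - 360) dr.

Factor the denominator: (r - 5)*(r + 3)*(r + 4)*(r + 6).
Partial-fraction decomposition: 443/(33*(r + 6)) - 131/(9*(r + 4)) + 109/(24*(r + 3)) + 467/(792*(r - 5)).
Integrate each term: A/(r−a) contributes A·log|r−a|.

467*log(r - 5)/792 + 109*log(r + 3)/24 - 131*log(r + 4)/9 + 443*log(r + 6)/33 + C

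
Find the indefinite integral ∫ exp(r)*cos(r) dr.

Let I denote the integral. Integrate by parts with u = cos(r), dv = exp(r) dr, so v = exp(r): I = exp(r)*cos(r) + ∫ exp(r)*sin(r) dr.
Apply parts again with u = sin(r), dv = exp(r) dr: ∫ exp(r)*sin(r) dr = exp(r)*sin(r) − I. Substituting back brings back I: I = exp(r)*sin(r) + exp(r)*cos(r) − I.
Solving for I: (1 + 1)·I equals the remaining terms, so I = (1/2)·(exp(r)*sin(r) + exp(r)*cos(r)).

exp(r)*sin(r)/2 + exp(r)*cos(r)/2 + C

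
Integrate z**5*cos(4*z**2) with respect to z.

z**4*sin(4*z**2)/8 + z**2*cos(4*z**2)/16 - sin(4*z**2)/64 + C

Let u = z², du = 2z dz; rewrite as (1/2)∫ u^2·cos(4u) du.
Now integrate by parts 2 times.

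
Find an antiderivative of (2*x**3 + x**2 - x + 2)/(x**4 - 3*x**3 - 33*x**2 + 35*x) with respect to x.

2*log(x)/35 + 365*log(x - 7)/252 - log(x - 1)/9 + 109*log(x + 5)/180 + C

Factor the denominator: x*(x - 7)*(x - 1)*(x + 5).
Partial-fraction decomposition: 109/(180*(x + 5)) - 1/(9*(x - 1)) + 365/(252*(x - 7)) + 2/(35*x).
Integrate each term: A/(x−a) contributes A·log|x−a|.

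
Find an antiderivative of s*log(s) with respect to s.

Use integration by parts with u = log(s), dv = s ds.
Then du = 1/s ds and v = s**2/2.

s**2*log(s)/2 - s**2/4 + C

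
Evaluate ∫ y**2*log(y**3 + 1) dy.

Let u = y**3 + 1, so du = (3*y**2) dy.
The integral becomes (1/3)·∫ log(u) du; integrate by parts with u′=log(u), dv′=du.

y**3*log(y**3 + 1)/3 - y**3/3 + log(y**3 + 1)/3 + C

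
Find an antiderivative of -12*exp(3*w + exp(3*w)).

Let u = exp(3*w), so du = (3*exp(3*w)) dw.
Rewriting, the integral becomes -4·∫ e^u du = -4·e^u.
Substituting back, u = exp(3*w).

-4*exp(exp(3*w)) + C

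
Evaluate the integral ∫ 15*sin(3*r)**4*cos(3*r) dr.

sin(3*r)**5 + C

Let u = sin(3*r), so du = (3*cos(3*r)) dr.
Rewriting, the integral becomes 5·∫ u^4 du = 5·u^5/5.
Substituting back, u = sin(3*r).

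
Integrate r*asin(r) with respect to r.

r**2*asin(r)/2 + r*sqrt(-r**2 + 1)/4 - asin(r)/4 + C

Use integration by parts with u = arcsin(r), dv = r dr.
Then du = 1/sqrt(-r**2 + 1) dr.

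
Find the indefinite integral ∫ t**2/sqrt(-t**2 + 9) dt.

-t*sqrt(-t**2 + 9)/2 + 9*asin(t/3)/2 + C

Substitute t = 3·sin(θ), so dt = 3·cos(θ) dθ and the radical becomes sqrt(-t**2 + 9) = 3·cos(θ) by the Pythagorean identity.
Integrate the resulting trig expression in θ, then back-substitute θ = asin(t/3), sin(θ) = t/3, cos(θ) = sqrt(-t**2 + 9)/3 (absorbing any constant into C).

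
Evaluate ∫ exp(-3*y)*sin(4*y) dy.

Let I denote the integral. Integrate by parts with u = sin(4*y), dv = exp(-3*y) dy, so v = -exp(-3*y)/3: I = -exp(-3*y)*sin(4*y)/3 + (4/3)·∫ exp(-3*y)*cos(4*y) dy.
Apply parts again with u = cos(4*y), dv = exp(-3*y) dy: ∫ exp(-3*y)*cos(4*y) dy = -exp(-3*y)*cos(4*y)/3 − (4/3)·I. Substituting back brings back I: I = -exp(-3*y)*sin(4*y)/3 - 4*exp(-3*y)*cos(4*y)/9 − (16/9)·I.
Solving for I: (1 + 16/9)·I equals the remaining terms, so I = (9/25)·(-exp(-3*y)*sin(4*y)/3 - 4*exp(-3*y)*cos(4*y)/9).

-3*exp(-3*y)*sin(4*y)/25 - 4*exp(-3*y)*cos(4*y)/25 + C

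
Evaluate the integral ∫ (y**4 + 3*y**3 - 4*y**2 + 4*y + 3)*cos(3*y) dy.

Use integration by parts with u = y**4 + 3*y**3 - 4*y**2 + 4*y + 3, dv = cos(3*y) dy, so v = sin(3*y)/3.
Apply parts 4 times (tabular method): alternate signs, differentiate u down to 0, integrate dv up.

y**4*sin(3*y)/3 + y**3*sin(3*y) + 4*y**3*cos(3*y)/9 - 16*y**2*sin(3*y)/9 + y**2*cos(3*y) + 2*y*sin(3*y)/3 - 32*y*cos(3*y)/27 + 113*sin(3*y)/81 + 2*cos(3*y)/9 + C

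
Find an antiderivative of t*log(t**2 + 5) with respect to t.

Let u = t**2 + 5, so du = (2*t) dt.
The integral becomes (1/2)·∫ log(u) du; integrate by parts with u′=log(u), dv′=du.

t**2*log(t**2 + 5)/2 - t**2/2 + 5*log(t**2 + 5)/2 + C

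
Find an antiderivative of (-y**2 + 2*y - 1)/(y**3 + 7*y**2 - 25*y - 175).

-2*log(y - 5)/15 + 9*log(y + 5)/5 - 8*log(y + 7)/3 + C

Factor the denominator: (y - 5)*(y + 5)*(y + 7).
Partial-fraction decomposition: -8/(3*(y + 7)) + 9/(5*(y + 5)) - 2/(15*(y - 5)).
Integrate each term: A/(y−a) contributes A·log|y−a|.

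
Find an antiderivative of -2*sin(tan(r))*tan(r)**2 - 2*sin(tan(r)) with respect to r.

2*cos(tan(r)) + C

Let u = tan(r), so du = (tan(r)**2 + 1) dr.
Rewriting, the integral becomes -2·∫ sin(u) du = -2·-cos(u).
Substituting back, u = tan(r).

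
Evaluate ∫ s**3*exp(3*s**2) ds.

(3*s**2 - 1)*exp(3*s**2)/18 + C

Let u = s², du = 2s ds; rewrite as (1/2)∫ u^1·exp(3u) du.
Now integrate by parts 1 time.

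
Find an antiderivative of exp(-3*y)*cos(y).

exp(-3*y)*sin(y)/10 - 3*exp(-3*y)*cos(y)/10 + C

Let I denote the integral. Integrate by parts with u = cos(y), dv = exp(-3*y) dy, so v = -exp(-3*y)/3: I = -exp(-3*y)*cos(y)/3 − (1/3)·∫ exp(-3*y)*sin(y) dy.
Apply parts again with u = sin(y), dv = exp(-3*y) dy: ∫ exp(-3*y)*sin(y) dy = -exp(-3*y)*sin(y)/3 + (1/3)·I. Substituting back brings back I: I = exp(-3*y)*sin(y)/9 - exp(-3*y)*cos(y)/3 − (1/9)·I.
Solving for I: (1 + 1/9)·I equals the remaining terms, so I = (9/10)·(exp(-3*y)*sin(y)/9 - exp(-3*y)*cos(y)/3).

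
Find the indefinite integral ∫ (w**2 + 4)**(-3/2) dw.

Substitute w = 2·tan(θ), so dw = 2·sec(θ)^2 dθ and the radical becomes sqrt(w**2 + 4) = 2·sec(θ) by the Pythagorean identity.
Integrate the resulting trig expression in θ, then back-substitute tan(θ) = w/2, sec(θ) = sqrt(w**2 + 4)/2 (absorbing any constant into C).

w/(4*sqrt(w**2 + 4)) + C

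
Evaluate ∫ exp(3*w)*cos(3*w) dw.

exp(3*w)*sin(3*w)/6 + exp(3*w)*cos(3*w)/6 + C

Let I denote the integral. Integrate by parts with u = cos(3*w), dv = exp(3*w) dw, so v = exp(3*w)/3: I = exp(3*w)*cos(3*w)/3 + ∫ exp(3*w)*sin(3*w) dw.
Apply parts again with u = sin(3*w), dv = exp(3*w) dw: ∫ exp(3*w)*sin(3*w) dw = exp(3*w)*sin(3*w)/3 − I. Substituting back brings back I: I = exp(3*w)*sin(3*w)/3 + exp(3*w)*cos(3*w)/3 − I.
Solving for I: (1 + 1)·I equals the remaining terms, so I = (1/2)·(exp(3*w)*sin(3*w)/3 + exp(3*w)*cos(3*w)/3).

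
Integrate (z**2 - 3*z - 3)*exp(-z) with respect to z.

(-z**2 + z + 4)*exp(-z) + C

Use integration by parts with u = z**2 - 3*z - 3, dv = exp(-z) dz, so v = -exp(-z).
Apply parts 2 times (tabular method): alternate signs, differentiate u down to 0, integrate dv up.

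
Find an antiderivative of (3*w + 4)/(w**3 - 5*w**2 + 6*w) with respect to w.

2*log(w)/3 + 13*log(w - 3)/3 - 5*log(w - 2) + C

Factor the denominator: w*(w - 3)*(w - 2).
Partial-fraction decomposition: -5/(w - 2) + 13/(3*(w - 3)) + 2/(3*w).
Integrate each term: A/(w−a) contributes A·log|w−a|.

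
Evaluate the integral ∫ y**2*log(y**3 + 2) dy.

y**3*log(y**3 + 2)/3 - y**3/3 + 2*log(y**3 + 2)/3 + C

Let u = y**3 + 2, so du = (3*y**2) dy.
The integral becomes (1/3)·∫ log(u) du; integrate by parts with u′=log(u), dv′=du.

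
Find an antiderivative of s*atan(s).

Use integration by parts with u = arctan(s), dv = s ds.
Then du = 1/(s**2 + 1) ds.

s**2*atan(s)/2 - s/2 + atan(s)/2 + C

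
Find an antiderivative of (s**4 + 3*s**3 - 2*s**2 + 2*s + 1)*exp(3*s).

(27*s**4 + 45*s**3 - 99*s**2 + 120*s - 13)*exp(3*s)/81 + C

Use integration by parts with u = s**4 + 3*s**3 - 2*s**2 + 2*s + 1, dv = exp(3*s) ds, so v = exp(3*s)/3.
Apply parts 4 times (tabular method): alternate signs, differentiate u down to 0, integrate dv up.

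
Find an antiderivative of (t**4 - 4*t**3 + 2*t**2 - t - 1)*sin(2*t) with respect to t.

-t**4*cos(2*t)/2 + t**3*sin(2*t) + 2*t**3*cos(2*t) - 3*t**2*sin(2*t) + t**2*cos(2*t)/2 - t*sin(2*t)/2 - 5*t*cos(2*t)/2 + 5*sin(2*t)/4 + cos(2*t)/4 + C

Use integration by parts with u = t**4 - 4*t**3 + 2*t**2 - t - 1, dv = sin(2*t) dt, so v = -cos(2*t)/2.
Apply parts 4 times (tabular method): alternate signs, differentiate u down to 0, integrate dv up.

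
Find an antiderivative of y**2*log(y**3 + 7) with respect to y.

y**3*log(y**3 + 7)/3 - y**3/3 + 7*log(y**3 + 7)/3 + C

Let u = y**3 + 7, so du = (3*y**2) dy.
The integral becomes (1/3)·∫ log(u) du; integrate by parts with u′=log(u), dv′=du.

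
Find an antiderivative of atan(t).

t*atan(t) - log(t**2 + 1)/2 + C

Use integration by parts with u = arctan(t), dv = dt.
Then du = 1/(t**2 + 1) dt.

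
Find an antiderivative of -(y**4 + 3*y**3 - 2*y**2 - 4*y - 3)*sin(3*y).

y**4*cos(3*y)/3 - 4*y**3*sin(3*y)/9 + y**3*cos(3*y) - y**2*sin(3*y) - 10*y**2*cos(3*y)/9 + 20*y*sin(3*y)/27 - 2*y*cos(3*y) + 2*sin(3*y)/3 - 61*cos(3*y)/81 + C

Use integration by parts with u = y**4 + 3*y**3 - 2*y**2 - 4*y - 3, dv = -sin(3*y) dy, so v = cos(3*y)/3.
Apply parts 4 times (tabular method): alternate signs, differentiate u down to 0, integrate dv up.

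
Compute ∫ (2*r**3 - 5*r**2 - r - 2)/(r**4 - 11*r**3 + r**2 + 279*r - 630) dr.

9*log(r - 7) - 244*log(r - 6)/33 + log(r - 3)/24 + 31*log(r + 5)/88 + C

Factor the denominator: (r - 7)*(r - 6)*(r - 3)*(r + 5).
Partial-fraction decomposition: 31/(88*(r + 5)) + 1/(24*(r - 3)) - 244/(33*(r - 6)) + 9/(r - 7).
Integrate each term: A/(r−a) contributes A·log|r−a|.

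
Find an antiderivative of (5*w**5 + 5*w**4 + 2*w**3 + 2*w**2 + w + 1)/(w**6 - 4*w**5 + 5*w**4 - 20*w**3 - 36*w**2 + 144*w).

Factor the denominator: w*(w - 4)*(w - 2)*(w + 2)*(w**2 + 9).
Partial-fraction decomposition: 388*(w + 9)/(585*(w**2 + 9)) + 89/(624*(w + 2)) - 267/(208*(w - 2)) + 1313/(240*(w - 4)) + 1/(144*w).
Integrate each term; A/(w−a) gives A·log|w−a|; the (Bw+D)/(w²+p²) term gives a log and an atan.

log(w)/144 + 1313*log(w - 4)/240 - 267*log(w - 2)/208 + 89*log(w + 2)/624 + 194*log(w**2 + 9)/585 + 388*atan(w/3)/195 + C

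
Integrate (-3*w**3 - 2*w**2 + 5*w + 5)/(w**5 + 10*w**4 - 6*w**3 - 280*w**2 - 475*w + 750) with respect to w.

-79*log(w - 5)/880 - 5*log(w - 1)/1008 - 1271*log(w + 5)/180 + 551*log(w + 6)/77 - 61/(12*w + 60) + C

Factor the denominator: (w - 5)*(w - 1)*(w + 5)**2*(w + 6).
Partial-fraction decomposition: 551/(77*(w + 6)) - 1271/(180*(w + 5)) + 61/(12*(w + 5)**2) - 5/(1008*(w - 1)) - 79/(880*(w - 5)).
Integrate each term; A/(w−a) gives A·log|w−a|; A/(w−a)² gives −A/(w−a).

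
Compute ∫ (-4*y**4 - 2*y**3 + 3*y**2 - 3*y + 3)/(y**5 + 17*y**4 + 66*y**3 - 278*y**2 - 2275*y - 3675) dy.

Factor the denominator: (y - 5)*(y + 3)*(y + 5)*(y + 7)**2.
Partial-fraction decomposition: 12841/(576*(y + 7)) + 8747/(96*(y + 7)**2) - 2157/(80*(y + 5)) + 231/(256*(y + 3)) - 2687/(11520*(y - 5)).
Integrate each term; A/(y−a) gives A·log|y−a|; A/(y−a)² gives −A/(y−a).

-2687*log(y - 5)/11520 + 231*log(y + 3)/256 - 2157*log(y + 5)/80 + 12841*log(y + 7)/576 - 8747/(96*y + 672) + C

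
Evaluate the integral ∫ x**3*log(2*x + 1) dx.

x**4*log(2*x + 1)/4 - x**4/16 + x**3/24 - x**2/32 + x/32 - log(2*x + 1)/64 + C

Use integration by parts with u = log(2*x + 1), dv = x**3 dx.
Then du = 2/(2*x + 1) dx and v = x**4/4.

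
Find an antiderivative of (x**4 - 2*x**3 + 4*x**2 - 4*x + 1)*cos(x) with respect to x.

x**4*sin(x) - 2*x**3*sin(x) + 4*x**3*cos(x) - 8*x**2*sin(x) - 6*x**2*cos(x) + 8*x*sin(x) - 16*x*cos(x) + 17*sin(x) + 8*cos(x) + C

Use integration by parts with u = x**4 - 2*x**3 + 4*x**2 - 4*x + 1, dv = cos(x) dx, so v = sin(x).
Apply parts 4 times (tabular method): alternate signs, differentiate u down to 0, integrate dv up.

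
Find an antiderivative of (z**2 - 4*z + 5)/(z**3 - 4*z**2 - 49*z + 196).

Factor the denominator: (z - 7)*(z - 4)*(z + 7).
Partial-fraction decomposition: 41/(77*(z + 7)) - 5/(33*(z - 4)) + 13/(21*(z - 7)).
Integrate each term: A/(z−a) contributes A·log|z−a|.

13*log(z - 7)/21 - 5*log(z - 4)/33 + 41*log(z + 7)/77 + C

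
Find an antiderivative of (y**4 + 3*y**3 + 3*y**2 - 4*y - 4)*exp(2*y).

Use integration by parts with u = y**4 + 3*y**3 + 3*y**2 - 4*y - 4, dv = exp(2*y) dy, so v = exp(2*y)/2.
Apply parts 4 times (tabular method): alternate signs, differentiate u down to 0, integrate dv up.

(4*y**4 + 4*y**3 + 6*y**2 - 22*y - 5)*exp(2*y)/8 + C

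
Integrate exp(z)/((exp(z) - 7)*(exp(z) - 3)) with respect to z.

log(exp(z) - 7)/4 - log(exp(z) - 3)/4 + C

Let u = e^z, du = e^z dz.
The integral becomes ∫ du/((u-3)(u-7)); decompose into partial fractions.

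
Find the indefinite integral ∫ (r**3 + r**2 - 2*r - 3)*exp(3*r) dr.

(3*r**3 - 6*r - 7)*exp(3*r)/9 + C

Use integration by parts with u = r**3 + r**2 - 2*r - 3, dv = exp(3*r) dr, so v = exp(3*r)/3.
Apply parts 3 times (tabular method): alternate signs, differentiate u down to 0, integrate dv up.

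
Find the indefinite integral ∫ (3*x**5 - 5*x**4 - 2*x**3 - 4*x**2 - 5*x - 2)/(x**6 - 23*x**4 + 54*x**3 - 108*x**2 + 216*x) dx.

-log(x)/108 + 46262*log(x - 3)/41067 + 7373*log(x + 6)/4860 + 309*log(x**2 + 4)/1690 + 177*atan(x/2)/3380 - 217/(351*x - 1053) + C

Factor the denominator: x*(x - 3)**2*(x + 6)*(x**2 + 4).
Partial-fraction decomposition: 3*(206*x + 59)/(1690*(x**2 + 4)) + 7373/(4860*(x + 6)) + 46262/(41067*(x - 3)) + 217/(351*(x - 3)**2) - 1/(108*x).
Integrate each term; A/(x−a) gives A·log|x−a|; the (Bx+D)/(x²+p²) term gives a log and an atan.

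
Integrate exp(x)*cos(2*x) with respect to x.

Let I denote the integral. Integrate by parts with u = cos(2*x), dv = exp(x) dx, so v = exp(x): I = exp(x)*cos(2*x) + 2·∫ exp(x)*sin(2*x) dx.
Apply parts again with u = sin(2*x), dv = exp(x) dx: ∫ exp(x)*sin(2*x) dx = exp(x)*sin(2*x) − 2·I. Substituting back brings back I: I = 2*exp(x)*sin(2*x) + exp(x)*cos(2*x) − 4·I.
Solving for I: (1 + 4)·I equals the remaining terms, so I = (1/5)·(2*exp(x)*sin(2*x) + exp(x)*cos(2*x)).

2*exp(x)*sin(2*x)/5 + exp(x)*cos(2*x)/5 + C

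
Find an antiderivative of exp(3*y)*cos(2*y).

Let I denote the integral. Integrate by parts with u = cos(2*y), dv = exp(3*y) dy, so v = exp(3*y)/3: I = exp(3*y)*cos(2*y)/3 + (2/3)·∫ exp(3*y)*sin(2*y) dy.
Apply parts again with u = sin(2*y), dv = exp(3*y) dy: ∫ exp(3*y)*sin(2*y) dy = exp(3*y)*sin(2*y)/3 − (2/3)·I. Substituting back brings back I: I = 2*exp(3*y)*sin(2*y)/9 + exp(3*y)*cos(2*y)/3 − (4/9)·I.
Solving for I: (1 + 4/9)·I equals the remaining terms, so I = (9/13)·(2*exp(3*y)*sin(2*y)/9 + exp(3*y)*cos(2*y)/3).

2*exp(3*y)*sin(2*y)/13 + 3*exp(3*y)*cos(2*y)/13 + C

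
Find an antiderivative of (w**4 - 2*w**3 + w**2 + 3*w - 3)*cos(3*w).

w**4*sin(3*w)/3 - 2*w**3*sin(3*w)/3 + 4*w**3*cos(3*w)/9 - w**2*sin(3*w)/9 - 2*w**2*cos(3*w)/3 + 13*w*sin(3*w)/9 - 2*w*cos(3*w)/27 - 79*sin(3*w)/81 + 13*cos(3*w)/27 + C

Use integration by parts with u = w**4 - 2*w**3 + w**2 + 3*w - 3, dv = cos(3*w) dw, so v = sin(3*w)/3.
Apply parts 4 times (tabular method): alternate signs, differentiate u down to 0, integrate dv up.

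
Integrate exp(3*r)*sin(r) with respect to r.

Let I denote the integral. Integrate by parts with u = sin(r), dv = exp(3*r) dr, so v = exp(3*r)/3: I = exp(3*r)*sin(r)/3 − (1/3)·∫ exp(3*r)*cos(r) dr.
Apply parts again with u = cos(r), dv = exp(3*r) dr: ∫ exp(3*r)*cos(r) dr = exp(3*r)*cos(r)/3 + (1/3)·I. Substituting back brings back I: I = exp(3*r)*sin(r)/3 - exp(3*r)*cos(r)/9 − (1/9)·I.
Solving for I: (1 + 1/9)·I equals the remaining terms, so I = (9/10)·(exp(3*r)*sin(r)/3 - exp(3*r)*cos(r)/9).

3*exp(3*r)*sin(r)/10 - exp(3*r)*cos(r)/10 + C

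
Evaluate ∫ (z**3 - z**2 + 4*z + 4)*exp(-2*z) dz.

Use integration by parts with u = z**3 - z**2 + 4*z + 4, dv = exp(-2*z) dz, so v = -exp(-2*z)/2.
Apply parts 3 times (tabular method): alternate signs, differentiate u down to 0, integrate dv up.

(-4*z**3 - 2*z**2 - 18*z - 25)*exp(-2*z)/8 + C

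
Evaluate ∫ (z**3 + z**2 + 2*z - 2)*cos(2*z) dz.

z**3*sin(2*z)/2 + z**2*sin(2*z)/2 + 3*z**2*cos(2*z)/4 + z*sin(2*z)/4 + z*cos(2*z)/2 - 5*sin(2*z)/4 + cos(2*z)/8 + C

Use integration by parts with u = z**3 + z**2 + 2*z - 2, dv = cos(2*z) dz, so v = sin(2*z)/2.
Apply parts 3 times (tabular method): alternate signs, differentiate u down to 0, integrate dv up.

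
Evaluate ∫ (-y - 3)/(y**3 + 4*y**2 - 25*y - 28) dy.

Factor the denominator: (y - 4)*(y + 1)*(y + 7).
Partial-fraction decomposition: 2/(33*(y + 7)) + 1/(15*(y + 1)) - 7/(55*(y - 4)).
Integrate each term: A/(y−a) contributes A·log|y−a|.

-7*log(y - 4)/55 + log(y + 1)/15 + 2*log(y + 7)/33 + C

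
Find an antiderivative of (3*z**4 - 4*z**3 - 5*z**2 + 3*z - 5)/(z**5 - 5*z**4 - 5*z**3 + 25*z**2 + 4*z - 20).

Factor the denominator: (z - 5)*(z - 2)*(z - 1)*(z + 1)*(z + 2).
Partial-fraction decomposition: 7/(12*(z + 2)) + 1/(6*(z + 1)) - 1/(3*(z - 1)) + 1/(12*(z - 2)) + 5/(2*(z - 5)).
Integrate each term: A/(z−a) contributes A·log|z−a|.

5*log(z - 5)/2 + log(z - 2)/12 - log(z - 1)/3 + log(z + 1)/6 + 7*log(z + 2)/12 + C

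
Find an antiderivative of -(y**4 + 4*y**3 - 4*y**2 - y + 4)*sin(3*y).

y**4*cos(3*y)/3 - 4*y**3*sin(3*y)/9 + 4*y**3*cos(3*y)/3 - 4*y**2*sin(3*y)/3 - 16*y**2*cos(3*y)/9 + 32*y*sin(3*y)/27 - 11*y*cos(3*y)/9 + 11*sin(3*y)/27 + 140*cos(3*y)/81 + C

Use integration by parts with u = y**4 + 4*y**3 - 4*y**2 - y + 4, dv = -sin(3*y) dy, so v = cos(3*y)/3.
Apply parts 4 times (tabular method): alternate signs, differentiate u down to 0, integrate dv up.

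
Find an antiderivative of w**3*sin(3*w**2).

Let u = w², du = 2w dw; rewrite as (1/2)∫ u^1·sin(3u) du.
Now integrate by parts 1 time.

-w**2*cos(3*w**2)/6 + sin(3*w**2)/18 + C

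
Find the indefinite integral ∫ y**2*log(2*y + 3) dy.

Use integration by parts with u = log(2*y + 3), dv = y**2 dy.
Then du = 2/(2*y + 3) dy and v = y**3/3.

y**3*log(2*y + 3)/3 - y**3/9 + y**2/4 - 3*y/4 + 9*log(2*y + 3)/8 + C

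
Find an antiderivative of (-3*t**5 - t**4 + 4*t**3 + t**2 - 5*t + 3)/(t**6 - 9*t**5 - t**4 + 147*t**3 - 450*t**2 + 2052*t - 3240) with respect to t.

-1195583*log(t - 6)/435600 - 83*log(t - 2)/1456 - 8303*log(t + 5)/28798 + 8951*log(t**2 + 9)/198900 - 28643*atan(t/3)/99450 + 2639/(220*t - 1320) + C

Factor the denominator: (t - 6)**2*(t - 2)*(t + 5)*(t**2 + 9).
Partial-fraction decomposition: (8951*t - 85929)/(99450*(t**2 + 9)) - 8303/(28798*(t + 5)) - 83/(1456*(t - 2)) - 1195583/(435600*(t - 6)) - 2639/(220*(t - 6)**2).
Integrate each term; A/(t−a) gives A·log|t−a|; the (Bt+D)/(t²+p²) term gives a log and an atan.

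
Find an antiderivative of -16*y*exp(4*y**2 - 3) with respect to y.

Let u = 4*y**2 - 3, so du = (8*y) dy.
Rewriting, the integral becomes -2·∫ e^u du = -2·e^u.
Substituting back, u = 4*y**2 - 3.

-2*exp(4*y**2 - 3) + C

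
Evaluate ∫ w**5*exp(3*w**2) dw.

Let u = w², du = 2w dw; rewrite as (1/2)∫ u^2·exp(3u) du.
Now integrate by parts 2 times.

(9*w**4 - 6*w**2 + 2)*exp(3*w**2)/54 + C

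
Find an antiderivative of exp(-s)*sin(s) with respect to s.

-exp(-s)*sin(s)/2 - exp(-s)*cos(s)/2 + C

Let I denote the integral. Integrate by parts with u = sin(s), dv = exp(-s) ds, so v = -exp(-s): I = -exp(-s)*sin(s) + ∫ exp(-s)*cos(s) ds.
Apply parts again with u = cos(s), dv = exp(-s) ds: ∫ exp(-s)*cos(s) ds = -exp(-s)*cos(s) − I. Substituting back brings back I: I = -exp(-s)*sin(s) - exp(-s)*cos(s) − I.
Solving for I: (1 + 1)·I equals the remaining terms, so I = (1/2)·(-exp(-s)*sin(s) - exp(-s)*cos(s)).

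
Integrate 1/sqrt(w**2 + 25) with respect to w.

log(w + sqrt(w**2 + 25)) + C

Substitute w = 5·tan(θ), so dw = 5·sec(θ)^2 dθ and the radical becomes sqrt(w**2 + 25) = 5·sec(θ) by the Pythagorean identity.
Integrate the resulting trig expression in θ, then back-substitute tan(θ) = w/5, sec(θ) = sqrt(w**2 + 25)/5 (absorbing any constant into C).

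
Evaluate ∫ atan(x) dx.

Use integration by parts with u = arctan(x), dv = dx.
Then du = 1/(x**2 + 1) dx.

x*atan(x) - log(x**2 + 1)/2 + C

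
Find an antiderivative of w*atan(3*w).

Use integration by parts with u = arctan(3*w), dv = w dw.
Then du = 3/(9*w**2 + 1) dw.

w**2*atan(3*w)/2 - w/6 + atan(3*w)/18 + C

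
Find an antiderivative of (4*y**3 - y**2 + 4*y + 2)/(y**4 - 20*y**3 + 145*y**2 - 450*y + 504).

Factor the denominator: (y - 7)*(y - 6)*(y - 4)*(y - 3).
Partial-fraction decomposition: -113/(12*(y - 3)) + 43/(y - 4) - 427/(3*(y - 6)) + 451/(4*(y - 7)).
Integrate each term: A/(y−a) contributes A·log|y−a|.

451*log(y - 7)/4 - 427*log(y - 6)/3 + 43*log(y - 4) - 113*log(y - 3)/12 + C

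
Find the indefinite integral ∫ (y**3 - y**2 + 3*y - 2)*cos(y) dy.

y**3*sin(y) - y**2*sin(y) + 3*y**2*cos(y) - 3*y*sin(y) - 2*y*cos(y) - 3*cos(y) + C

Use integration by parts with u = y**3 - y**2 + 3*y - 2, dv = cos(y) dy, so v = sin(y).
Apply parts 3 times (tabular method): alternate signs, differentiate u down to 0, integrate dv up.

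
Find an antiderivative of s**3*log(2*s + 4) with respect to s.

Use integration by parts with u = log(2*s + 4), dv = s**3 ds.
Then du = 2/(2*s + 4) ds and v = s**4/4.

s**4*log(2*s + 4)/4 - s**4/16 + s**3/6 - s**2/2 + 2*s - 4*log(s + 2) + C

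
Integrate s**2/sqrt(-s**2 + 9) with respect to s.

Substitute s = 3·sin(θ), so ds = 3·cos(θ) dθ and the radical becomes sqrt(-s**2 + 9) = 3·cos(θ) by the Pythagorean identity.
Integrate the resulting trig expression in θ, then back-substitute θ = asin(s/3), sin(θ) = s/3, cos(θ) = sqrt(-s**2 + 9)/3 (absorbing any constant into C).

-s*sqrt(-s**2 + 9)/2 + 9*asin(s/3)/2 + C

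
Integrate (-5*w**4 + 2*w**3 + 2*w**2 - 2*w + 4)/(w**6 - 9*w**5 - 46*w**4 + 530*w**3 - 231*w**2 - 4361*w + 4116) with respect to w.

Factor the denominator: (w - 7)**2*(w - 4)*(w - 1)*(w + 3)*(w + 7).
Partial-fraction decomposition: 12575/(68992*(w + 7)) - 431/(11200*(w + 3)) - 1/(3456*(w - 1)) - 1124/(2079*(w - 4)) + 70057/(176400*(w - 7)) - 11231/(2520*(w - 7)**2).
Integrate each term; A/(w−a) gives A·log|w−a|; A/(w−a)² gives −A/(w−a).

70057*log(w - 7)/176400 - 1124*log(w - 4)/2079 - log(w - 1)/3456 - 431*log(w + 3)/11200 + 12575*log(w + 7)/68992 + 11231/(2520*w - 17640) + C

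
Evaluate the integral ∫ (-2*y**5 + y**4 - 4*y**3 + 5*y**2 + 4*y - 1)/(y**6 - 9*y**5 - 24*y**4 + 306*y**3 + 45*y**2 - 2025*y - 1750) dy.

-10771*log(y - 7)/1152 + 1372799*log(y - 5)/176400 - 7*log(y + 1)/1152 + 41*log(y + 2)/441 - 831*log(y + 5)/1600 - 5981/(840*y - 4200) + C

Factor the denominator: (y - 7)*(y - 5)**2*(y + 1)*(y + 2)*(y + 5).
Partial-fraction decomposition: -831/(1600*(y + 5)) + 41/(441*(y + 2)) - 7/(1152*(y + 1)) + 1372799/(176400*(y - 5)) + 5981/(840*(y - 5)**2) - 10771/(1152*(y - 7)).
Integrate each term; A/(y−a) gives A·log|y−a|; A/(y−a)² gives −A/(y−a).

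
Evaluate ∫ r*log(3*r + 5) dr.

r**2*log(3*r + 5)/2 - r**2/4 + 5*r/6 - 25*log(3*r + 5)/18 + C

Use integration by parts with u = log(3*r + 5), dv = r dr.
Then du = 3/(3*r + 5) dr and v = r**2/2.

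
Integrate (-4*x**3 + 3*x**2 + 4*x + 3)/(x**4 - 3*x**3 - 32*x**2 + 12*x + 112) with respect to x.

Factor the denominator: (x - 7)*(x - 2)*(x + 2)*(x + 4).
Partial-fraction decomposition: -97/(44*(x + 4)) + 13/(24*(x + 2)) + 3/(40*(x - 2)) - 398/(165*(x - 7)).
Integrate each term: A/(x−a) contributes A·log|x−a|.

-398*log(x - 7)/165 + 3*log(x - 2)/40 + 13*log(x + 2)/24 - 97*log(x + 4)/44 + C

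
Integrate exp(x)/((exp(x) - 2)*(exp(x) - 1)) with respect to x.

log(exp(x) - 2) - log(exp(x) - 1) + C

Let u = e^x, du = e^x dx.
The integral becomes ∫ du/((u-1)(u-2)); decompose into partial fractions.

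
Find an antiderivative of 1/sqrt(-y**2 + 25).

Substitute y = 5·sin(θ), so dy = 5·cos(θ) dθ and the radical becomes sqrt(-y**2 + 25) = 5·cos(θ) by the Pythagorean identity.
Integrate the resulting trig expression in θ, then back-substitute θ = asin(y/5), sin(θ) = y/5, cos(θ) = sqrt(-y**2 + 25)/5 (absorbing any constant into C).

asin(y/5) + C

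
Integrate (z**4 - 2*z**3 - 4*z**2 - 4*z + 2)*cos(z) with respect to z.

z**4*sin(z) - 2*z**3*sin(z) + 4*z**3*cos(z) - 16*z**2*sin(z) - 6*z**2*cos(z) + 8*z*sin(z) - 32*z*cos(z) + 34*sin(z) + 8*cos(z) + C

Use integration by parts with u = z**4 - 2*z**3 - 4*z**2 - 4*z + 2, dv = cos(z) dz, so v = sin(z).
Apply parts 4 times (tabular method): alternate signs, differentiate u down to 0, integrate dv up.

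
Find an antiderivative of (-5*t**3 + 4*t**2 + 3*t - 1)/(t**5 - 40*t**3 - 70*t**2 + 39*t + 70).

-1499*log(t - 7)/5184 - log(t - 1)/216 + 5*log(t + 1)/64 - 49*log(t + 2)/81 + 709*log(t + 5)/864 + C

Factor the denominator: (t - 7)*(t - 1)*(t + 1)*(t + 2)*(t + 5).
Partial-fraction decomposition: 709/(864*(t + 5)) - 49/(81*(t + 2)) + 5/(64*(t + 1)) - 1/(216*(t - 1)) - 1499/(5184*(t - 7)).
Integrate each term: A/(t−a) contributes A·log|t−a|.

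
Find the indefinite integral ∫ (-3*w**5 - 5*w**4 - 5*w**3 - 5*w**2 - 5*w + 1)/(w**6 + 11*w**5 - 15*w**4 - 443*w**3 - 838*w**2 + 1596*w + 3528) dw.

-31097*log(w - 6)/48672 + 49*log(w - 2)/1296 + 47*log(w + 2)/800 - 43*log(w + 3)/72 - 5093477*log(w + 7)/2737800 - 19961/(1170*w + 8190) + C

Factor the denominator: (w - 6)*(w - 2)*(w + 2)*(w + 3)*(w + 7)**2.
Partial-fraction decomposition: -5093477/(2737800*(w + 7)) + 19961/(1170*(w + 7)**2) - 43/(72*(w + 3)) + 47/(800*(w + 2)) + 49/(1296*(w - 2)) - 31097/(48672*(w - 6)).
Integrate each term; A/(w−a) gives A·log|w−a|; A/(w−a)² gives −A/(w−a).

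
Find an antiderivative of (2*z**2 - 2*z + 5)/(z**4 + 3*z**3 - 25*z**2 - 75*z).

Factor the denominator: z*(z - 5)*(z + 3)*(z + 5).
Partial-fraction decomposition: -13/(20*(z + 5)) + 29/(48*(z + 3)) + 9/(80*(z - 5)) - 1/(15*z).
Integrate each term: A/(z−a) contributes A·log|z−a|.

-log(z)/15 + 9*log(z - 5)/80 + 29*log(z + 3)/48 - 13*log(z + 5)/20 + C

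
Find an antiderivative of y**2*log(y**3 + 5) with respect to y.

y**3*log(y**3 + 5)/3 - y**3/3 + 5*log(y**3 + 5)/3 + C

Let u = y**3 + 5, so du = (3*y**2) dy.
The integral becomes (1/3)·∫ log(u) du; integrate by parts with u′=log(u), dv′=du.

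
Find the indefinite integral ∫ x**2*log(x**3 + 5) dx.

x**3*log(x**3 + 5)/3 - x**3/3 + 5*log(x**3 + 5)/3 + C

Let u = x**3 + 5, so du = (3*x**2) dx.
The integral becomes (1/3)·∫ log(u) du; integrate by parts with u′=log(u), dv′=du.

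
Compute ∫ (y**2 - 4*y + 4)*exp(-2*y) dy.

(-2*y**2 + 6*y - 5)*exp(-2*y)/4 + C

Use integration by parts with u = y**2 - 4*y + 4, dv = exp(-2*y) dy, so v = -exp(-2*y)/2.
Apply parts 2 times (tabular method): alternate signs, differentiate u down to 0, integrate dv up.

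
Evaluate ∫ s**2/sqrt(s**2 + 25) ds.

Substitute s = 5·tan(θ), so ds = 5·sec(θ)^2 dθ and the radical becomes sqrt(s**2 + 25) = 5·sec(θ) by the Pythagorean identity.
Integrate the resulting trig expression in θ, then back-substitute tan(θ) = s/5, sec(θ) = sqrt(s**2 + 25)/5 (absorbing any constant into C).

s*sqrt(s**2 + 25)/2 - 25*log(s + sqrt(s**2 + 25))/2 + C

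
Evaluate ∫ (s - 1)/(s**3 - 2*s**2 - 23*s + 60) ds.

Factor the denominator: (s - 4)*(s - 3)*(s + 5).
Partial-fraction decomposition: -1/(12*(s + 5)) - 1/(4*(s - 3)) + 1/(3*(s - 4)).
Integrate each term: A/(s−a) contributes A·log|s−a|.

log(s - 4)/3 - log(s - 3)/4 - log(s + 5)/12 + C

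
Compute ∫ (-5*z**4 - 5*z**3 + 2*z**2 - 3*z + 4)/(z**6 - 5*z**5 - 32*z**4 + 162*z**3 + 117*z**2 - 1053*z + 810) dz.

-682*log(z - 6)/405 + 10187*log(z - 3)/6912 + 7*log(z - 1)/480 - 239*log(z + 3)/2592 + 221*log(z + 5)/768 - 527/(288*z - 864) + C

Factor the denominator: (z - 6)*(z - 3)**2*(z - 1)*(z + 3)*(z + 5).
Partial-fraction decomposition: 221/(768*(z + 5)) - 239/(2592*(z + 3)) + 7/(480*(z - 1)) + 10187/(6912*(z - 3)) + 527/(288*(z - 3)**2) - 682/(405*(z - 6)).
Integrate each term; A/(z−a) gives A·log|z−a|; A/(z−a)² gives −A/(z−a).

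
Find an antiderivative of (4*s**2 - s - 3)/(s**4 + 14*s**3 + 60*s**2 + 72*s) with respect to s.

Factor the denominator: s*(s + 2)*(s + 6)**2.
Partial-fraction decomposition: 49/(96*(s + 6)) + 49/(8*(s + 6)**2) - 15/(32*(s + 2)) - 1/(24*s).
Integrate each term; A/(s−a) gives A·log|s−a|; A/(s−a)² gives −A/(s−a).

-log(s)/24 - 15*log(s + 2)/32 + 49*log(s + 6)/96 - 49/(8*s + 48) + C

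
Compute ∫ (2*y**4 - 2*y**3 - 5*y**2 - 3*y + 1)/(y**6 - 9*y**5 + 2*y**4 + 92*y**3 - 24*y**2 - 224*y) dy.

Factor the denominator: y*(y - 7)*(y - 4)*(y - 2)*(y + 2)**2.
Partial-fraction decomposition: -1261/(15552*(y + 2)) + 35/(432*(y + 2)**2) - 9/(320*(y - 2)) - 293/(864*(y - 4)) + 3851/(8505*(y - 7)) - 1/(224*y).
Integrate each term; A/(y−a) gives A·log|y−a|; A/(y−a)² gives −A/(y−a).

-log(y)/224 + 3851*log(y - 7)/8505 - 293*log(y - 4)/864 - 9*log(y - 2)/320 - 1261*log(y + 2)/15552 - 35/(432*y + 864) + C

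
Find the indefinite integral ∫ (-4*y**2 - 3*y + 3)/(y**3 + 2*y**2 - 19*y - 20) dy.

Factor the denominator: (y - 4)*(y + 1)*(y + 5).
Partial-fraction decomposition: -41/(18*(y + 5)) - 1/(10*(y + 1)) - 73/(45*(y - 4)).
Integrate each term: A/(y−a) contributes A·log|y−a|.

-73*log(y - 4)/45 - log(y + 1)/10 - 41*log(y + 5)/18 + C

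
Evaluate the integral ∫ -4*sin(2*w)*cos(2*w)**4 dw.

Let u = cos(2*w), so du = (-2*sin(2*w)) dw.
Rewriting, the integral becomes 2·∫ u^4 du = 2·u^5/5.
Substituting back, u = cos(2*w).

2*cos(2*w)**5/5 + C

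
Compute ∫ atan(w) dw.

Use integration by parts with u = arctan(w), dv = dw.
Then du = 1/(w**2 + 1) dw.

w*atan(w) - log(w**2 + 1)/2 + C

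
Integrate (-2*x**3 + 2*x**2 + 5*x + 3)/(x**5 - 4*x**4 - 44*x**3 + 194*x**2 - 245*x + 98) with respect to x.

-55*log(x - 7)/252 - log(x - 2)/9 + 17*log(x - 1)/72 + 47*log(x + 7)/504 - 1/(6*x - 6) + C

Factor the denominator: (x - 7)*(x - 2)*(x - 1)**2*(x + 7).
Partial-fraction decomposition: 47/(504*(x + 7)) + 17/(72*(x - 1)) + 1/(6*(x - 1)**2) - 1/(9*(x - 2)) - 55/(252*(x - 7)).
Integrate each term; A/(x−a) gives A·log|x−a|; A/(x−a)² gives −A/(x−a).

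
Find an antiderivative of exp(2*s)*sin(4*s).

Let I denote the integral. Integrate by parts with u = sin(4*s), dv = exp(2*s) ds, so v = exp(2*s)/2: I = exp(2*s)*sin(4*s)/2 − 2·∫ exp(2*s)*cos(4*s) ds.
Apply parts again with u = cos(4*s), dv = exp(2*s) ds: ∫ exp(2*s)*cos(4*s) ds = exp(2*s)*cos(4*s)/2 + 2·I. Substituting back brings back I: I = exp(2*s)*sin(4*s)/2 - exp(2*s)*cos(4*s) − 4·I.
Solving for I: (1 + 4)·I equals the remaining terms, so I = (1/5)·(exp(2*s)*sin(4*s)/2 - exp(2*s)*cos(4*s)).

exp(2*s)*sin(4*s)/10 - exp(2*s)*cos(4*s)/5 + C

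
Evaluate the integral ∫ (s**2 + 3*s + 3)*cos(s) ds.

Use integration by parts with u = s**2 + 3*s + 3, dv = cos(s) ds, so v = sin(s).
Apply parts 2 times (tabular method): alternate signs, differentiate u down to 0, integrate dv up.

s**2*sin(s) + 3*s*sin(s) + 2*s*cos(s) + sin(s) + 3*cos(s) + C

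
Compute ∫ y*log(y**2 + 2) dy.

y**2*log(y**2 + 2)/2 - y**2/2 + log(y**2 + 2) + C

Let u = y**2 + 2, so du = (2*y) dy.
The integral becomes (1/2)·∫ log(u) du; integrate by parts with u′=log(u), dv′=du.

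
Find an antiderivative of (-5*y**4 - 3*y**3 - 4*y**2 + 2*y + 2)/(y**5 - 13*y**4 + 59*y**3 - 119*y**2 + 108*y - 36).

Factor the denominator: (y - 6)*(y - 3)*(y - 2)*(y - 1)**2.
Partial-fraction decomposition: 243/(50*(y - 1)) + 4/(5*(y - 1)**2) - 57/(2*(y - 2)) + 257/(6*(y - 3)) - 3629/(150*(y - 6)).
Integrate each term; A/(y−a) gives A·log|y−a|; A/(y−a)² gives −A/(y−a).

-3629*log(y - 6)/150 + 257*log(y - 3)/6 - 57*log(y - 2)/2 + 243*log(y - 1)/50 - 4/(5*y - 5) + C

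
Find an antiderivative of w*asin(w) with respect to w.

Use integration by parts with u = arcsin(w), dv = w dw.
Then du = 1/sqrt(-w**2 + 1) dw.

w**2*asin(w)/2 + w*sqrt(-w**2 + 1)/4 - asin(w)/4 + C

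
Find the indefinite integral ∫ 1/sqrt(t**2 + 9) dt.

Substitute t = 3·tan(θ), so dt = 3·sec(θ)^2 dθ and the radical becomes sqrt(t**2 + 9) = 3·sec(θ) by the Pythagorean identity.
Integrate the resulting trig expression in θ, then back-substitute tan(θ) = t/3, sec(θ) = sqrt(t**2 + 9)/3 (absorbing any constant into C).

log(t + sqrt(t**2 + 9)) + C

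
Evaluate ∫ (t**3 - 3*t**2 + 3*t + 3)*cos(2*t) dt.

t**3*sin(2*t)/2 - 3*t**2*sin(2*t)/2 + 3*t**2*cos(2*t)/4 + 3*t*sin(2*t)/4 - 3*t*cos(2*t)/2 + 9*sin(2*t)/4 + 3*cos(2*t)/8 + C

Use integration by parts with u = t**3 - 3*t**2 + 3*t + 3, dv = cos(2*t) dt, so v = sin(2*t)/2.
Apply parts 3 times (tabular method): alternate signs, differentiate u down to 0, integrate dv up.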